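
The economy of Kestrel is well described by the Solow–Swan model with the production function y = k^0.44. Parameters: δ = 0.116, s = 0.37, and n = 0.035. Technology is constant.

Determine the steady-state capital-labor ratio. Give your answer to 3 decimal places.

At the steady state, Δk = 0, so s·k^α = (n + δ)·k.
Dividing both sides by k: k^(1−α) = s / (n + δ).
k^0.56 = 0.37 / (0.035 + 0.116) = 0.37 / 0.151 = 2.4503
k* = 2.4503^(1/0.56) ≈ 4.9549

k* ≈ 4.955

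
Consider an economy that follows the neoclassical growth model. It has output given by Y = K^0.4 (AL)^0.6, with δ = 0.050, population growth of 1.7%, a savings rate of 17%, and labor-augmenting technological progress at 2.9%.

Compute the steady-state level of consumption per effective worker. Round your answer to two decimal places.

c* = 1.21

In steady state, investment equals break-even investment: s·k^α = (n + g + δ)·k.
Dividing both sides by k: k^(1−α) = s / (n + g + δ).
k^0.6 = 0.17 / (0.017 + 0.029 + 0.050) = 0.17 / 0.096 = 1.7708
k* = 1.7708^(1/0.6) ≈ 2.5919
y* = (k*)^α = 2.5919^0.4 ≈ 1.4637
c* = (1 − s)·y* = (1 − 0.17) × 1.4637 ≈ 1.2149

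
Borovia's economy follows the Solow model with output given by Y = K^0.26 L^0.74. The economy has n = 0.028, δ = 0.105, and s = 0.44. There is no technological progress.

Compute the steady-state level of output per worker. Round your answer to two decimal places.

In steady state, investment equals break-even investment: s·k^α = (n + δ)·k.
Rearranging, k^(1−α) = s / (n + δ).
k^0.74 = 0.44 / (0.028 + 0.105) = 0.44 / 0.133 = 3.3083
k* = 3.3083^(1/0.74) ≈ 5.0370
y* = (k*)^α = 5.0370^0.26 ≈ 1.5225

y* ≈ 1.52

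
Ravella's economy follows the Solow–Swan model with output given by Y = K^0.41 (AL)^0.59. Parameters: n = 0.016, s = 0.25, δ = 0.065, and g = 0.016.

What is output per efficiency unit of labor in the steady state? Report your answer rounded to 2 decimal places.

y* = 1.93

Steady state requires s·f(k) = (n + g + δ)·k, i.e. s·k^α = (n + g + δ)·k.
Dividing both sides by k: k^(1−α) = s / (n + g + δ).
k^0.59 = 0.25 / (0.016 + 0.016 + 0.065) = 0.25 / 0.097 = 2.5773
k* = 2.5773^(1/0.59) ≈ 4.9761
y* = (k*)^α = 4.9761^0.41 ≈ 1.9307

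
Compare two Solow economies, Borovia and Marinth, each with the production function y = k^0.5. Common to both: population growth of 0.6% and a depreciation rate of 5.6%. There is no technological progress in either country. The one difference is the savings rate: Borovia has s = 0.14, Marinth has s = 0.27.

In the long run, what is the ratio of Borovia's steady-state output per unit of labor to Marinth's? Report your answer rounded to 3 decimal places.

Steady-state y* = [s/(n + δ)]^(α/(1−α)), so the ratio is [ (s_B/(n + δ)_B) / (s_M/(n + δ)_M) ]^1.
s_B/(n + δ)_B = 0.14/0.062 = 2.2581; s_M/(n + δ)_M = 0.27/0.062 = 4.3548.
Ratio = (2.2581/4.3548)^1 = 0.5185^1 ≈ 0.5185

y*_B / y*_M ≈ 0.519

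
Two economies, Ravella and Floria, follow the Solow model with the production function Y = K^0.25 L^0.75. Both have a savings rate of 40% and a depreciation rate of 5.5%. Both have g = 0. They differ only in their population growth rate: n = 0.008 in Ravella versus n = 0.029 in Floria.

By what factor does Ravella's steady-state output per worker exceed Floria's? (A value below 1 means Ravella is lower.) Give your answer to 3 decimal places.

Steady-state y* = [s/(n + δ)]^(α/(1−α)), so the ratio is [ (s_R/(n + δ)_R) / (s_F/(n + δ)_F) ]^0.3333.
s_R/(n + δ)_R = 0.40/0.063 = 6.3492; s_F/(n + δ)_F = 0.40/0.084 = 4.7619.
Ratio = (6.3492/4.7619)^0.3333 = 1.3333^0.3333 ≈ 1.1006

y*_R / y*_F ≈ 1.101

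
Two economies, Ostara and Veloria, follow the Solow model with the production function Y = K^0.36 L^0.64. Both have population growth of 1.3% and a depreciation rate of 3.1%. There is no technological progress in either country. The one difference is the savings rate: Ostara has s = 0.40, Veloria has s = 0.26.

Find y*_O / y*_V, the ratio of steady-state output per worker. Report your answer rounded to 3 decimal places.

Steady-state y* = [s/(n + δ)]^(α/(1−α)), so the ratio is [ (s_O/(n + δ)_O) / (s_V/(n + δ)_V) ]^0.5625.
s_O/(n + δ)_O = 0.40/0.044 = 9.0909; s_V/(n + δ)_V = 0.26/0.044 = 5.9091.
Ratio = (9.0909/5.9091)^0.5625 = 1.5385^0.5625 ≈ 1.2742

ratio ≈ 1.274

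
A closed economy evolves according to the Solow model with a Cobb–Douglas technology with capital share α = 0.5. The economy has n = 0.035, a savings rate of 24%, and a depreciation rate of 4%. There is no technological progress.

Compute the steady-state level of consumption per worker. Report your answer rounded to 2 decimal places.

Steady state requires s·f(k) = (n + δ)·k, i.e. s·k^α = (n + δ)·k.
Dividing both sides by k: k^(1−α) = s / (n + δ).
k^0.5 = 0.24 / (0.035 + 0.040) = 0.24 / 0.075 = 3.2000
k* = 3.2000^(1/0.5) ≈ 10.2400
y* = (k*)^α = 10.2400^0.5 ≈ 3.2000
c* = (1 − s)·y* = (1 − 0.24) × 3.2000 ≈ 2.4320

c* ≈ 2.43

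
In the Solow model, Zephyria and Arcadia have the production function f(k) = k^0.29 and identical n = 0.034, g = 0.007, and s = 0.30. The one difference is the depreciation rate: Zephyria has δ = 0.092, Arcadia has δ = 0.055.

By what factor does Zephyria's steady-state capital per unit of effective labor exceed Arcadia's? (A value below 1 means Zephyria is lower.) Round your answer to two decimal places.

Steady-state k* = [s/(n + g + δ)]^(1/(1−α)), so the ratio is [ (s_Z/(n + g + δ)_Z) / (s_A/(n + g + δ)_A) ]^1.4085.
s_Z/(n + g + δ)_Z = 0.30/0.133 = 2.2556; s_A/(n + g + δ)_A = 0.30/0.096 = 3.1250.
Ratio = (2.2556/3.1250)^1.4085 = 0.7218^1.4085 ≈ 0.6318

ratio ≈ 0.63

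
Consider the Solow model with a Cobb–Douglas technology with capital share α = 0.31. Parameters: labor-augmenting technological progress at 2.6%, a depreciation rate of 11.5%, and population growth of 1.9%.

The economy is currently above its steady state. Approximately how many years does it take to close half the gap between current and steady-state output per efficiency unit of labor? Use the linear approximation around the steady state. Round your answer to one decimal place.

Near the steady state the convergence rate is λ = (1 − α)(n + g + δ).
λ = (1 − 0.31) × 0.160 = 0.69 × 0.160 = 0.1104
Half-life = ln 2 / λ = 0.6931 / 0.1104 ≈ 6.28 years

about 6.3 years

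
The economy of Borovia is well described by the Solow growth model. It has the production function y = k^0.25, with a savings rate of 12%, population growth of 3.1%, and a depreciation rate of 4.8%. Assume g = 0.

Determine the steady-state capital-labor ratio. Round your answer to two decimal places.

In steady state, investment equals break-even investment: s·k^α = (n + δ)·k.
Dividing both sides by k: k^(1−α) = s / (n + δ).
k^0.75 = 0.12 / (0.031 + 0.048) = 0.12 / 0.079 = 1.5190
k* = 1.5190^(1/0.75) ≈ 1.7461

k* = 1.75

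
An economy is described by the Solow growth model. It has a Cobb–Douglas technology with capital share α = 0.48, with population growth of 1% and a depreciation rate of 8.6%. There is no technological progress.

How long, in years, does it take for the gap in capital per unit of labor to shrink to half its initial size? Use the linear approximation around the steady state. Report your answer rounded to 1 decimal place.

t_½ ≈ 13.9 years

Near the steady state the convergence rate is λ = (1 − α)(n + δ).
λ = (1 − 0.48) × 0.096 = 0.52 × 0.096 = 0.04992
Half-life = ln 2 / λ = 0.6931 / 0.04992 ≈ 13.88 years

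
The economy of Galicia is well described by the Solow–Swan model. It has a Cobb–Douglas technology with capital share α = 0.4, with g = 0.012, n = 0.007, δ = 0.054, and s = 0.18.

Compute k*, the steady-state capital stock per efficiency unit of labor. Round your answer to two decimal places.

k* ≈ 4.50

In steady state, investment equals break-even investment: s·k^α = (n + g + δ)·k.
Dividing both sides by k: k^(1−α) = s / (n + g + δ).
k^0.6 = 0.18 / (0.007 + 0.012 + 0.054) = 0.18 / 0.073 = 2.4658
k* = 2.4658^(1/0.6) ≈ 4.5005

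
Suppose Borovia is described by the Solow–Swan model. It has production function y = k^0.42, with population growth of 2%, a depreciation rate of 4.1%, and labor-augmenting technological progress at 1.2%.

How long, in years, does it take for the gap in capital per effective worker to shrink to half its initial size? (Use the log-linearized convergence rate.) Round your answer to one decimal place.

t_½ ≈ 16.4 years

Near the steady state the convergence rate is λ = (1 − α)(n + g + δ).
λ = (1 − 0.42) × 0.073 = 0.58 × 0.073 = 0.04234
Half-life = ln 2 / λ = 0.6931 / 0.04234 ≈ 16.37 years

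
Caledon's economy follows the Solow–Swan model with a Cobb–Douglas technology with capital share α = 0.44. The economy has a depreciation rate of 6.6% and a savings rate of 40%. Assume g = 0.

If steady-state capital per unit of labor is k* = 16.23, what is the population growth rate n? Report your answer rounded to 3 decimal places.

n ≈ 0.018

At the steady state, Δk = 0, so s·k^α = (n + δ)·k.
So s / (n + δ) = (k*)^(1−α) = 16.23^0.56 = 4.7619.
Therefore n + δ = s / 4.7619 = 0.40 / 4.7619 = 0.0840, so n = 0.0840 − 0.066 = 0.0180.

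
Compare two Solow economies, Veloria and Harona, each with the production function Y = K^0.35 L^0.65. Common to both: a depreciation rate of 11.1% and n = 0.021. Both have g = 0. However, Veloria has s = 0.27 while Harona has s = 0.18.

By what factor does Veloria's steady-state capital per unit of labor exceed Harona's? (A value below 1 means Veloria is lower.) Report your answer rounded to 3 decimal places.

Steady-state k* = [s/(n + δ)]^(1/(1−α)), so the ratio is [ (s_V/(n + δ)_V) / (s_H/(n + δ)_H) ]^1.5385.
s_V/(n + δ)_V = 0.27/0.132 = 2.0455; s_H/(n + δ)_H = 0.18/0.132 = 1.3636.
Ratio = (2.0455/1.3636)^1.5385 = 1.5001^1.5385 ≈ 1.8662

k*_V / k*_H ≈ 1.866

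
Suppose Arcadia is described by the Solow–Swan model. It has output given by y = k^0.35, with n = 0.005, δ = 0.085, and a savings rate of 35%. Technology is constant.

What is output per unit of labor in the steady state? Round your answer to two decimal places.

In steady state, investment equals break-even investment: s·k^α = (n + δ)·k.
Dividing both sides by k: k^(1−α) = s / (n + δ).
k^0.65 = 0.35 / (0.005 + 0.085) = 0.35 / 0.090 = 3.8889
k* = 3.8889^(1/0.65) ≈ 8.0803
y* = (k*)^α = 8.0803^0.35 ≈ 2.0778

y* ≈ 2.08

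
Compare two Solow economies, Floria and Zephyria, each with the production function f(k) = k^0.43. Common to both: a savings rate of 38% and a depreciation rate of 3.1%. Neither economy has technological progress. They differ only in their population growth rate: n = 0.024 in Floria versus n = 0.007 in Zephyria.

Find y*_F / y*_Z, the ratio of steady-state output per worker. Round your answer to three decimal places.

Steady-state y* = [s/(n + δ)]^(α/(1−α)), so the ratio is [ (s_F/(n + δ)_F) / (s_Z/(n + δ)_Z) ]^0.7544.
s_F/(n + δ)_F = 0.38/0.055 = 6.9091; s_Z/(n + δ)_Z = 0.38/0.038 = 10.0000.
Ratio = (6.9091/10.0000)^0.7544 = 0.6909^0.7544 ≈ 0.7566

ratio ≈ 0.757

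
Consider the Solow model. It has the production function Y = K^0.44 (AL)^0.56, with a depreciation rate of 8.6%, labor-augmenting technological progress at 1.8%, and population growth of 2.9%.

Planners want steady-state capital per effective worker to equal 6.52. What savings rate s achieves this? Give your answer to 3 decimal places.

s ≈ 0.380

In steady state, investment equals break-even investment: s·k^α = (n + g + δ)·k.
So s / (n + g + δ) = (k*)^(1−α) = 6.52^0.56 = 2.8575.
Therefore s = 2.8575 × (n + g + δ) = 2.8575 × 0.133 = 0.3800.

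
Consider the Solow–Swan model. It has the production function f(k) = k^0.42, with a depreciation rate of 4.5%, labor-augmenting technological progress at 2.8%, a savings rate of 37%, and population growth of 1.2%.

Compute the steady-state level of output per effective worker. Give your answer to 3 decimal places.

In steady state, investment equals break-even investment: s·k^α = (n + g + δ)·k.
Rearranging, k^(1−α) = s / (n + g + δ).
k^0.58 = 0.37 / (0.012 + 0.028 + 0.045) = 0.37 / 0.085 = 4.3529
k* = 4.3529^(1/0.58) ≈ 12.6282
y* = (k*)^α = 12.6282^0.42 ≈ 2.9011

y* ≈ 2.901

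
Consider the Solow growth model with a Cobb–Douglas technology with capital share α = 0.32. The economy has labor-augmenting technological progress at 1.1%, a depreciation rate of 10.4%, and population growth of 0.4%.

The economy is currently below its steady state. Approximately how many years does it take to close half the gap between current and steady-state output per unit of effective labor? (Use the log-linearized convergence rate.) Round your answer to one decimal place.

half-life ≈ 8.6 years

Near the steady state the convergence rate is λ = (1 − α)(n + g + δ).
λ = (1 − 0.32) × 0.119 = 0.68 × 0.119 = 0.08092
Half-life = ln 2 / λ = 0.6931 / 0.08092 ≈ 8.57 years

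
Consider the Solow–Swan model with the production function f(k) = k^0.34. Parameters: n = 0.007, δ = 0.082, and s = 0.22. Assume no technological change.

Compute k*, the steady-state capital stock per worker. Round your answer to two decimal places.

k* = 3.94

In steady state, investment equals break-even investment: s·k^α = (n + δ)·k.
Rearranging, k^(1−α) = s / (n + δ).
k^0.66 = 0.22 / (0.007 + 0.082) = 0.22 / 0.089 = 2.4719
k* = 2.4719^(1/0.66) ≈ 3.9400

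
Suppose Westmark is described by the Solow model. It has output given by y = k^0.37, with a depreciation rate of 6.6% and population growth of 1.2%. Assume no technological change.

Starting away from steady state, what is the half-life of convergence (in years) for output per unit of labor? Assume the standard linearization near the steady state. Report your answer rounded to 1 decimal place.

Near the steady state the convergence rate is λ = (1 − α)(n + δ).
λ = (1 − 0.37) × 0.078 = 0.63 × 0.078 = 0.04914
Half-life = ln 2 / λ = 0.6931 / 0.04914 ≈ 14.10 years

about 14.1 years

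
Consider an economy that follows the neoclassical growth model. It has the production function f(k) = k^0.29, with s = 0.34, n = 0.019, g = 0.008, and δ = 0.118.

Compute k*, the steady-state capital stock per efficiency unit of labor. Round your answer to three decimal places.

Steady state requires s·f(k) = (n + g + δ)·k, i.e. s·k^α = (n + g + δ)·k.
Rearranging, k^(1−α) = s / (n + g + δ).
k^0.71 = 0.34 / (0.019 + 0.008 + 0.118) = 0.34 / 0.145 = 2.3448
k* = 2.3448^(1/0.71) ≈ 3.3211

k* = 3.321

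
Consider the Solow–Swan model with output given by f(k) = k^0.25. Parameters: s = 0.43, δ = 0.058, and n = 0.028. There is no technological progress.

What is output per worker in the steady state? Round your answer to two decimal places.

At the steady state, Δk = 0, so s·k^α = (n + δ)·k.
Dividing both sides by k: k^(1−α) = s / (n + δ).
k^0.75 = 0.43 / (0.028 + 0.058) = 0.43 / 0.086 = 5.0000
k* = 5.0000^(1/0.75) ≈ 8.5499
y* = (k*)^α = 8.5499^0.25 ≈ 1.7100

y* ≈ 1.71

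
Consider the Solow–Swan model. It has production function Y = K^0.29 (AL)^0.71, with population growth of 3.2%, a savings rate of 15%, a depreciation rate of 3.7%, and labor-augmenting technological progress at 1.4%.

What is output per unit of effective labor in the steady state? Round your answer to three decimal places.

y* = 1.273

In steady state, investment equals break-even investment: s·k^α = (n + g + δ)·k.
Rearranging, k^(1−α) = s / (n + g + δ).
k^0.71 = 0.15 / (0.032 + 0.014 + 0.037) = 0.15 / 0.083 = 1.8072
k* = 1.8072^(1/0.71) ≈ 2.3013
y* = (k*)^α = 2.3013^0.29 ≈ 1.2734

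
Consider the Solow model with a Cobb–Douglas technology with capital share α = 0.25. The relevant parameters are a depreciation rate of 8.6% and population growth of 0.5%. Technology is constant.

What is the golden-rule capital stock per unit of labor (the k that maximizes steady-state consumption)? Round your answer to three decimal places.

The golden rule sets f'(k) = n + δ, i.e. α·k^(α−1) = n + δ.
So k^(1−α) = α / (n + δ) = 0.25 / 0.091 = 2.7473.
k_gold = 2.7473^(1/0.75) ≈ 3.8478

k_gold ≈ 3.848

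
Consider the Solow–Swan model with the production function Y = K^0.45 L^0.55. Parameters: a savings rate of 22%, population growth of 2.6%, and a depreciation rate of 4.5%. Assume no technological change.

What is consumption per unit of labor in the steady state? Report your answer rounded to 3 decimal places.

In steady state, investment equals break-even investment: s·k^α = (n + δ)·k.
Dividing both sides by k: k^(1−α) = s / (n + δ).
k^0.55 = 0.22 / (0.026 + 0.045) = 0.22 / 0.071 = 3.0986
k* = 3.0986^(1/0.55) ≈ 7.8168
y* = (k*)^α = 7.8168^0.45 ≈ 2.5227
c* = (1 − s)·y* = (1 − 0.22) × 2.5227 ≈ 1.9677

c* = 1.968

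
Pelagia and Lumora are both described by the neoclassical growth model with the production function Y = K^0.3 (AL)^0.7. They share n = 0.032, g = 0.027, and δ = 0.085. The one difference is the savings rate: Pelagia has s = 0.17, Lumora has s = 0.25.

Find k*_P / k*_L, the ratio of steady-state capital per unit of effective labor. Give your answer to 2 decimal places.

Steady-state k* = [s/(n + g + δ)]^(1/(1−α)), so the ratio is [ (s_P/(n + g + δ)_P) / (s_L/(n + g + δ)_L) ]^1.4286.
s_P/(n + g + δ)_P = 0.17/0.144 = 1.1806; s_L/(n + g + δ)_L = 0.25/0.144 = 1.7361.
Ratio = (1.1806/1.7361)^1.4286 = 0.6800^1.4286 ≈ 0.5764

ratio ≈ 0.58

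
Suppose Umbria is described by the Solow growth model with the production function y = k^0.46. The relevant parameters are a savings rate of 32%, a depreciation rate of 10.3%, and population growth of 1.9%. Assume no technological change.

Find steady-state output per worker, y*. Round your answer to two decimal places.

y* ≈ 2.27

Steady state requires s·f(k) = (n + δ)·k, i.e. s·k^α = (n + δ)·k.
Dividing both sides by k: k^(1−α) = s / (n + δ).
k^0.54 = 0.32 / (0.019 + 0.103) = 0.32 / 0.122 = 2.6230
k* = 2.6230^(1/0.54) ≈ 5.9642
y* = (k*)^α = 5.9642^0.46 ≈ 2.2738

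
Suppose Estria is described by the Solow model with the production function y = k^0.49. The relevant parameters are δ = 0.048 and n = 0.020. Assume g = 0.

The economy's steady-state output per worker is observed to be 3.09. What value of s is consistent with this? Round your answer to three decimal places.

At the steady state, Δk = 0, so s·k^α = (n + δ)·k.
Since y* = [s/(n + δ)]^(α/(1−α)), we have s/(n + δ) = (y*)^((1−α)/α) = 3.09^1.0408 = 3.2356.
Therefore s = 3.2356 × (n + δ) = 3.2356 × 0.068 = 0.2200.

s ≈ 0.220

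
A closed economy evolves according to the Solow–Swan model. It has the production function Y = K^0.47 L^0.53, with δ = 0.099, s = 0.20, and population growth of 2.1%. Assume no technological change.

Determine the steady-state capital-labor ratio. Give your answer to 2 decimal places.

Steady state requires s·f(k) = (n + δ)·k, i.e. s·k^α = (n + δ)·k.
Rearranging, k^(1−α) = s / (n + δ).
k^0.53 = 0.20 / (0.021 + 0.099) = 0.20 / 0.120 = 1.6667
k* = 1.6667^(1/0.53) ≈ 2.6218

k* = 2.62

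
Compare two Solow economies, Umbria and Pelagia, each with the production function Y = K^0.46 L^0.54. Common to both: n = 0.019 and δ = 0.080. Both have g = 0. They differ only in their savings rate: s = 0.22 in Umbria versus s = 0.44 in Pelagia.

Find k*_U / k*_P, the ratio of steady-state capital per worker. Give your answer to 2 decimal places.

Steady-state k* = [s/(n + δ)]^(1/(1−α)), so the ratio is [ (s_U/(n + δ)_U) / (s_P/(n + δ)_P) ]^1.8519.
s_U/(n + δ)_U = 0.22/0.099 = 2.2222; s_P/(n + δ)_P = 0.44/0.099 = 4.4444.
Ratio = (2.2222/4.4444)^1.8519 = 0.5000^1.8519 ≈ 0.2770

ratio ≈ 0.28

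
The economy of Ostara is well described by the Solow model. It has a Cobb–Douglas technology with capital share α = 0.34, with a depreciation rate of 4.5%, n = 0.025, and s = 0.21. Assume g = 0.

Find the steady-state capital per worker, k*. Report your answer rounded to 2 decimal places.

At the steady state, Δk = 0, so s·k^α = (n + δ)·k.
Rearranging, k^(1−α) = s / (n + δ).
k^0.66 = 0.21 / (0.025 + 0.045) = 0.21 / 0.070 = 3.0000
k* = 3.0000^(1/0.66) ≈ 5.2834

k* ≈ 5.28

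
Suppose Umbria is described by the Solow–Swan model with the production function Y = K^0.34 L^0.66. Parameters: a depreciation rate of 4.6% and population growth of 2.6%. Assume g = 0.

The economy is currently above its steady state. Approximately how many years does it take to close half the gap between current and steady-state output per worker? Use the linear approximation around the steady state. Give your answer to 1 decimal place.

t_½ ≈ 14.6 years

Near the steady state the convergence rate is λ = (1 − α)(n + δ).
λ = (1 − 0.34) × 0.072 = 0.66 × 0.072 = 0.04752
Half-life = ln 2 / λ = 0.6931 / 0.04752 ≈ 14.59 years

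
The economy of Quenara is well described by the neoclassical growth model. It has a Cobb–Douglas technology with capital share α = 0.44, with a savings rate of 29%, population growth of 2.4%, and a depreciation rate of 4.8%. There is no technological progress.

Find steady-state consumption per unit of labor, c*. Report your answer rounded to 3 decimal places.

In steady state, investment equals break-even investment: s·k^α = (n + δ)·k.
Dividing both sides by k: k^(1−α) = s / (n + δ).
k^0.56 = 0.29 / (0.024 + 0.048) = 0.29 / 0.072 = 4.0278
k* = 4.0278^(1/0.56) ≈ 12.0359
y* = (k*)^α = 12.0359^0.44 ≈ 2.9882
c* = (1 − s)·y* = (1 − 0.29) × 2.9882 ≈ 2.1216

c* = 2.122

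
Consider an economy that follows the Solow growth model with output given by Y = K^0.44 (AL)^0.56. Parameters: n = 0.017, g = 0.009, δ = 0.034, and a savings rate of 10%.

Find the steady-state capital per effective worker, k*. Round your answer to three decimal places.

k* = 2.490

In steady state, investment equals break-even investment: s·k^α = (n + g + δ)·k.
Rearranging, k^(1−α) = s / (n + g + δ).
k^0.56 = 0.10 / (0.017 + 0.009 + 0.034) = 0.10 / 0.060 = 1.6667
k* = 1.6667^(1/0.56) ≈ 2.4899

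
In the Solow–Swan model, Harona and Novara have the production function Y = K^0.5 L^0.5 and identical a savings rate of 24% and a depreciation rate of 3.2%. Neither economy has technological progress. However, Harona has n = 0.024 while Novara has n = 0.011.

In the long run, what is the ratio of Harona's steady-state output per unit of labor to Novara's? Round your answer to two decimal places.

y*_H / y*_N ≈ 0.77

Steady-state y* = [s/(n + δ)]^(α/(1−α)), so the ratio is [ (s_H/(n + δ)_H) / (s_N/(n + δ)_N) ]^1.
s_H/(n + δ)_H = 0.24/0.056 = 4.2857; s_N/(n + δ)_N = 0.24/0.043 = 5.5814.
Ratio = (4.2857/5.5814)^1 = 0.7679^1 ≈ 0.7679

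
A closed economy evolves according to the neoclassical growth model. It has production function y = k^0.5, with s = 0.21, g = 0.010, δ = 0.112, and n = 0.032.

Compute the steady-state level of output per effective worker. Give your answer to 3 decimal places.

y* ≈ 1.364

Steady state requires s·f(k) = (n + g + δ)·k, i.e. s·k^α = (n + g + δ)·k.
Dividing both sides by k: k^(1−α) = s / (n + g + δ).
k^0.5 = 0.21 / (0.032 + 0.010 + 0.112) = 0.21 / 0.154 = 1.3636
k* = 1.3636^(1/0.5) ≈ 1.8594
y* = (k*)^α = 1.8594^0.5 ≈ 1.3636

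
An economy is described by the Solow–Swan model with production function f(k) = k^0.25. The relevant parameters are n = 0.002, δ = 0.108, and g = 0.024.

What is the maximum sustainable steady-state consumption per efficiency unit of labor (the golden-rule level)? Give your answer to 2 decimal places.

c_gold ≈ 0.92

At the golden rule, f'(k) = n + g + δ, so α·k^(α−1) = n + g + δ and k_gold = (α/(n + g + δ))^(1/(1−α)).
k_gold = (0.25/0.134)^(1/0.75) = 1.8657^1.3333 ≈ 2.2967
c_gold = f(k_gold) − (n + g + δ)·k_gold = 1.2311 − 0.134×2.2967 ≈ 0.9233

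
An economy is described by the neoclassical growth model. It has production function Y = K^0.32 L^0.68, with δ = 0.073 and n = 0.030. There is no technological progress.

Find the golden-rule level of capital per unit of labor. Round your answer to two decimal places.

The golden rule sets f'(k) = n + δ, i.e. α·k^(α−1) = n + δ.
So k^(1−α) = α / (n + δ) = 0.32 / 0.103 = 3.1068.
k_gold = 3.1068^(1/0.68) ≈ 5.2965

k_gold ≈ 5.30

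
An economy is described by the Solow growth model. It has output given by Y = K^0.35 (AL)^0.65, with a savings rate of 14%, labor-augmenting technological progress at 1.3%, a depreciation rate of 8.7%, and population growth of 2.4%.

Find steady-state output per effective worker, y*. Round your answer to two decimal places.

y* ≈ 1.07

In steady state, investment equals break-even investment: s·k^α = (n + g + δ)·k.
Rearranging, k^(1−α) = s / (n + g + δ).
k^0.65 = 0.14 / (0.024 + 0.013 + 0.087) = 0.14 / 0.124 = 1.1290
k* = 1.1290^(1/0.65) ≈ 1.2052
y* = (k*)^α = 1.2052^0.35 ≈ 1.0675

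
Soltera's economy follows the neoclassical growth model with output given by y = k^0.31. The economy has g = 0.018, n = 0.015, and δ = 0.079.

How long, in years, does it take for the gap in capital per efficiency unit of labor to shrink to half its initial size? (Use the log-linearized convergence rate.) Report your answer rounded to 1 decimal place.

Near the steady state the convergence rate is λ = (1 − α)(n + g + δ).
λ = (1 − 0.31) × 0.112 = 0.69 × 0.112 = 0.07728
Half-life = ln 2 / λ = 0.6931 / 0.07728 ≈ 8.97 years

about 9.0 years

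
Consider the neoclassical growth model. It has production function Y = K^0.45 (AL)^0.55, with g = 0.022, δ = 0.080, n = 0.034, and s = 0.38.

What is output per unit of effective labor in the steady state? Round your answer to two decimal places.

Steady state requires s·f(k) = (n + g + δ)·k, i.e. s·k^α = (n + g + δ)·k.
Dividing both sides by k: k^(1−α) = s / (n + g + δ).
k^0.55 = 0.38 / (0.034 + 0.022 + 0.080) = 0.38 / 0.136 = 2.7941
k* = 2.7941^(1/0.55) ≈ 6.4766
y* = (k*)^α = 6.4766^0.45 ≈ 2.3180

y* = 2.32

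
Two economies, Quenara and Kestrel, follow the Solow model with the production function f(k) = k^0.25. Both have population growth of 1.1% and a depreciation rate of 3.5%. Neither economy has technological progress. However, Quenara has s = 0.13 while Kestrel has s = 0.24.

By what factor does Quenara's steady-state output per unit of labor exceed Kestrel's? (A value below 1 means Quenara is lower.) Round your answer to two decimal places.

ratio ≈ 0.82

Steady-state y* = [s/(n + δ)]^(α/(1−α)), so the ratio is [ (s_Q/(n + δ)_Q) / (s_K/(n + δ)_K) ]^0.3333.
s_Q/(n + δ)_Q = 0.13/0.046 = 2.8261; s_K/(n + δ)_K = 0.24/0.046 = 5.2174.
Ratio = (2.8261/5.2174)^0.3333 = 0.5417^0.3333 ≈ 0.8152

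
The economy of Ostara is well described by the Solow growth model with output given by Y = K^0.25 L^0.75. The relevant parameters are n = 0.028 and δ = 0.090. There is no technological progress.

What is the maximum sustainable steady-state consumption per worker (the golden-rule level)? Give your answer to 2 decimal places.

At the golden rule, f'(k) = n + δ, so α·k^(α−1) = n + δ and k_gold = (α/(n + δ))^(1/(1−α)).
k_gold = (0.25/0.118)^(1/0.75) = 2.1186^1.3333 ≈ 2.7210
c_gold = f(k_gold) − (n + δ)·k_gold = 1.2843 − 0.118×2.7210 ≈ 0.9632

c_gold ≈ 0.96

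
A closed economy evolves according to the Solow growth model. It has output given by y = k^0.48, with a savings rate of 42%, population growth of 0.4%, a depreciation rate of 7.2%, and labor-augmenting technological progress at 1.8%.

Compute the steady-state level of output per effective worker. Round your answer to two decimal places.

In steady state, investment equals break-even investment: s·k^α = (n + g + δ)·k.
Dividing both sides by k: k^(1−α) = s / (n + g + δ).
k^0.52 = 0.42 / (0.004 + 0.018 + 0.072) = 0.42 / 0.094 = 4.4681
k* = 4.4681^(1/0.52) ≈ 17.7925
y* = (k*)^α = 17.7925^0.48 ≈ 3.9821

y* ≈ 3.98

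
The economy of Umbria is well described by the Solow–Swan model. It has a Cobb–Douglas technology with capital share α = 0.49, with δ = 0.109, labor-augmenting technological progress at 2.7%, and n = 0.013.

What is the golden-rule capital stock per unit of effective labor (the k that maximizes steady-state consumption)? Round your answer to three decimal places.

The golden rule sets f'(k) = n + g + δ, i.e. α·k^(α−1) = n + g + δ.
So k^(1−α) = α / (n + g + δ) = 0.49 / 0.149 = 3.2886.
k_gold = 3.2886^(1/0.51) ≈ 10.3216

k_gold ≈ 10.322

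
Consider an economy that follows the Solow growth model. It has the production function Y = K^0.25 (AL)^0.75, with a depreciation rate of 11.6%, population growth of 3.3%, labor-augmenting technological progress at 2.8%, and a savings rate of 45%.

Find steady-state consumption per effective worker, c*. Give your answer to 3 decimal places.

In steady state, investment equals break-even investment: s·k^α = (n + g + δ)·k.
Dividing both sides by k: k^(1−α) = s / (n + g + δ).
k^0.75 = 0.45 / (0.033 + 0.028 + 0.116) = 0.45 / 0.177 = 2.5424
k* = 2.5424^(1/0.75) ≈ 3.4700
y* = (k*)^α = 3.4700^0.25 ≈ 1.3648
c* = (1 − s)·y* = (1 − 0.45) × 1.3648 ≈ 0.7506

c* ≈ 0.751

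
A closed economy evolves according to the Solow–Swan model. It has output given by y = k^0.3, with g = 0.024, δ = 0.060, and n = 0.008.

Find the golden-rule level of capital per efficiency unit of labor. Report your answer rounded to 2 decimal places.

The golden rule sets f'(k) = n + g + δ, i.e. α·k^(α−1) = n + g + δ.
So k^(1−α) = α / (n + g + δ) = 0.3 / 0.092 = 3.2609.
k_gold = 3.2609^(1/0.7) ≈ 5.4118

k_gold ≈ 5.41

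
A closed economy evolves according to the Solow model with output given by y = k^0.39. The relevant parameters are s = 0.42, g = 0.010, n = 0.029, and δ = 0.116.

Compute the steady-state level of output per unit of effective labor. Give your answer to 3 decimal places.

y* ≈ 1.891

Steady state requires s·f(k) = (n + g + δ)·k, i.e. s·k^α = (n + g + δ)·k.
Dividing both sides by k: k^(1−α) = s / (n + g + δ).
k^0.61 = 0.42 / (0.029 + 0.010 + 0.116) = 0.42 / 0.155 = 2.7097
k* = 2.7097^(1/0.61) ≈ 5.1252
y* = (k*)^α = 5.1252^0.39 ≈ 1.8914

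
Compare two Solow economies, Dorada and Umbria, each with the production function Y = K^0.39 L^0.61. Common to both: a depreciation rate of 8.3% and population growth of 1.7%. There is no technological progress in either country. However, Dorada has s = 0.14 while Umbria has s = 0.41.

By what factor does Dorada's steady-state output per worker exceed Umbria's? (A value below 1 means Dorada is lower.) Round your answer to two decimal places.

ratio ≈ 0.50

Steady-state y* = [s/(n + δ)]^(α/(1−α)), so the ratio is [ (s_D/(n + δ)_D) / (s_U/(n + δ)_U) ]^0.6393.
s_D/(n + δ)_D = 0.14/0.100 = 1.4000; s_U/(n + δ)_U = 0.41/0.100 = 4.1000.
Ratio = (1.4000/4.1000)^0.6393 = 0.3415^0.6393 ≈ 0.5031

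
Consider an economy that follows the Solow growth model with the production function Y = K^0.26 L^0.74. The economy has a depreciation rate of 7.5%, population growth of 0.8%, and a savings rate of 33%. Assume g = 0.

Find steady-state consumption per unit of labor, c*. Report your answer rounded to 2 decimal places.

c* = 1.09

In steady state, investment equals break-even investment: s·k^α = (n + δ)·k.
Rearranging, k^(1−α) = s / (n + δ).
k^0.74 = 0.33 / (0.008 + 0.075) = 0.33 / 0.083 = 3.9759
k* = 3.9759^(1/0.74) ≈ 6.4573
y* = (k*)^α = 6.4573^0.26 ≈ 1.6241
c* = (1 − s)·y* = (1 − 0.33) × 1.6241 ≈ 1.0881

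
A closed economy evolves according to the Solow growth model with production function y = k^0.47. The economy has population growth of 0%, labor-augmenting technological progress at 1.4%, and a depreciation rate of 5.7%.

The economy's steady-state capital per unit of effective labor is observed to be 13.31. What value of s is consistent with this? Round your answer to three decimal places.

Steady state requires s·f(k) = (n + g + δ)·k, i.e. s·k^α = (n + g + δ)·k.
So s / (n + g + δ) = (k*)^(1−α) = 13.31^0.53 = 3.9429.
Therefore s = 3.9429 × (n + g + δ) = 3.9429 × 0.071 = 0.2799.

s ≈ 0.280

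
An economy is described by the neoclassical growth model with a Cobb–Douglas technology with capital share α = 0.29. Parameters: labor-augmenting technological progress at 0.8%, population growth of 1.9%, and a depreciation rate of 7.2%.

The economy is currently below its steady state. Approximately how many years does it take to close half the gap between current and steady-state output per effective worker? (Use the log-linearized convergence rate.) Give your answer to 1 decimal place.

Near the steady state the convergence rate is λ = (1 − α)(n + g + δ).
λ = (1 − 0.29) × 0.099 = 0.71 × 0.099 = 0.07029
Half-life = ln 2 / λ = 0.6931 / 0.07029 ≈ 9.86 years

half-life ≈ 9.9 years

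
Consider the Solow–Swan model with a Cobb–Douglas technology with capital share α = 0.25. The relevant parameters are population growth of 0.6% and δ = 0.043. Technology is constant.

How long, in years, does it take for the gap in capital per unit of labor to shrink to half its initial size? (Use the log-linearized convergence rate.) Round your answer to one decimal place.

t_½ ≈ 18.9 years

Near the steady state the convergence rate is λ = (1 − α)(n + δ).
λ = (1 − 0.25) × 0.049 = 0.75 × 0.049 = 0.03675
Half-life = ln 2 / λ = 0.6931 / 0.03675 ≈ 18.86 years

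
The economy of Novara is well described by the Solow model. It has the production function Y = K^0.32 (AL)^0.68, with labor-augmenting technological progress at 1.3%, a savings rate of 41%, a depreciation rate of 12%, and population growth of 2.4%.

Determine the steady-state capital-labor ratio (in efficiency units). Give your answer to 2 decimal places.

k* ≈ 4.10

In steady state, investment equals break-even investment: s·k^α = (n + g + δ)·k.
Rearranging, k^(1−α) = s / (n + g + δ).
k^0.68 = 0.41 / (0.024 + 0.013 + 0.120) = 0.41 / 0.157 = 2.6115
k* = 2.6115^(1/0.68) ≈ 4.1027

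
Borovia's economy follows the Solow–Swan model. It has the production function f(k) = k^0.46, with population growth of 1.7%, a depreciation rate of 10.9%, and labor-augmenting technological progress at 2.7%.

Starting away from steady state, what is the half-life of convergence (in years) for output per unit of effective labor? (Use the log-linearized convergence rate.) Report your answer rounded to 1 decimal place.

Near the steady state the convergence rate is λ = (1 − α)(n + g + δ).
λ = (1 − 0.46) × 0.153 = 0.54 × 0.153 = 0.08262
Half-life = ln 2 / λ = 0.6931 / 0.08262 ≈ 8.39 years

about 8.4 years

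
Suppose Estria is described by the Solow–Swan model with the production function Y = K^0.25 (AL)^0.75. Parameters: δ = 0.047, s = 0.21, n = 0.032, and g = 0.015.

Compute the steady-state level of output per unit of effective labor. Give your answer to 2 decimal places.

In steady state, investment equals break-even investment: s·k^α = (n + g + δ)·k.
Rearranging, k^(1−α) = s / (n + g + δ).
k^0.75 = 0.21 / (0.032 + 0.015 + 0.047) = 0.21 / 0.094 = 2.2340
k* = 2.2340^(1/0.75) ≈ 2.9204
y* = (k*)^α = 2.9204^0.25 ≈ 1.3073

y* ≈ 1.31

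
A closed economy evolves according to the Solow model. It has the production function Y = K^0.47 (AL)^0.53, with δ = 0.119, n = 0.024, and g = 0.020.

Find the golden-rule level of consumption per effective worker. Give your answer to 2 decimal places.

At the golden rule, f'(k) = n + g + δ, so α·k^(α−1) = n + g + δ and k_gold = (α/(n + g + δ))^(1/(1−α)).
k_gold = (0.47/0.163)^(1/0.53) = 2.8834^1.8868 ≈ 7.3748
c_gold = f(k_gold) − (n + g + δ)·k_gold = 2.5577 − 0.163×7.3748 ≈ 1.3556

c_gold ≈ 1.36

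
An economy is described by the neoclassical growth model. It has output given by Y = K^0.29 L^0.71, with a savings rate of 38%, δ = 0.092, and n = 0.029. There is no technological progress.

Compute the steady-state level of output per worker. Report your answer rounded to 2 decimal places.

y* = 1.60

In steady state, investment equals break-even investment: s·k^α = (n + δ)·k.
Rearranging, k^(1−α) = s / (n + δ).
k^0.71 = 0.38 / (0.029 + 0.092) = 0.38 / 0.121 = 3.1405
k* = 3.1405^(1/0.71) ≈ 5.0119
y* = (k*)^α = 5.0119^0.29 ≈ 1.5959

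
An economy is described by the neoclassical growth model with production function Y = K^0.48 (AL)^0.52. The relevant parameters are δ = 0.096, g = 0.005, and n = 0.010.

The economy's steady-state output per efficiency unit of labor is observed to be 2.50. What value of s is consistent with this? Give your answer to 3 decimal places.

Steady state requires s·f(k) = (n + g + δ)·k, i.e. s·k^α = (n + g + δ)·k.
Since y* = [s/(n + g + δ)]^(α/(1−α)), we have s/(n + g + δ) = (y*)^((1−α)/α) = 2.50^1.0833 = 2.6983.
Therefore s = 2.6983 × (n + g + δ) = 2.6983 × 0.111 = 0.2995.

s ≈ 0.300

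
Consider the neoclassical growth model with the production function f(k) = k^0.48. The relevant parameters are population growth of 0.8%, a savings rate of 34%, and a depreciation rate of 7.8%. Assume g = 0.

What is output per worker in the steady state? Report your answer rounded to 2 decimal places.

In steady state, investment equals break-even investment: s·k^α = (n + δ)·k.
Dividing both sides by k: k^(1−α) = s / (n + δ).
k^0.52 = 0.34 / (0.008 + 0.078) = 0.34 / 0.086 = 3.9535
k* = 3.9535^(1/0.52) ≈ 14.0618
y* = (k*)^α = 14.0618^0.48 ≈ 3.5568

y* = 3.56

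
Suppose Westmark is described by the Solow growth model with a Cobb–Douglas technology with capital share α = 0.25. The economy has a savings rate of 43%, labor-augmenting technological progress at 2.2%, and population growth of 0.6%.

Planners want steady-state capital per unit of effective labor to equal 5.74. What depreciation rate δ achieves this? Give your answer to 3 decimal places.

δ ≈ 0.088

Steady state requires s·f(k) = (n + g + δ)·k, i.e. s·k^α = (n + g + δ)·k.
So s / (n + g + δ) = (k*)^(1−α) = 5.74^0.75 = 3.7084.
Therefore n + g + δ = s / 3.7084 = 0.43 / 3.7084 = 0.1160, so δ = 0.1160 − 0.028 = 0.0880.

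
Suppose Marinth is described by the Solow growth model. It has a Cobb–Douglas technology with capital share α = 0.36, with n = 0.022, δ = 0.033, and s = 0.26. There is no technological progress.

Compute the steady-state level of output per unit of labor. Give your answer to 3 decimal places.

In steady state, investment equals break-even investment: s·k^α = (n + δ)·k.
Dividing both sides by k: k^(1−α) = s / (n + δ).
k^0.64 = 0.26 / (0.022 + 0.033) = 0.26 / 0.055 = 4.7273
k* = 4.7273^(1/0.64) ≈ 11.3262
y* = (k*)^α = 11.3262^0.36 ≈ 2.3959

y* ≈ 2.396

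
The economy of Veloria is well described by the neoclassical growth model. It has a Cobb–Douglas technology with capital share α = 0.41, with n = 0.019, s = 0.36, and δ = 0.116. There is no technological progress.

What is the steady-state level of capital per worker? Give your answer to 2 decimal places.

At the steady state, Δk = 0, so s·k^α = (n + δ)·k.
Rearranging, k^(1−α) = s / (n + δ).
k^0.59 = 0.36 / (0.019 + 0.116) = 0.36 / 0.135 = 2.6667
k* = 2.6667^(1/0.59) ≈ 5.2722

k* ≈ 5.27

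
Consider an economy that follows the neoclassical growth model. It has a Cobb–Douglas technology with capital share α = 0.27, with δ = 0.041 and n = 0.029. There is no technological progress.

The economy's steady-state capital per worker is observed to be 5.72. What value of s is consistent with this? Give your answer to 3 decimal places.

In steady state, investment equals break-even investment: s·k^α = (n + δ)·k.
So s / (n + δ) = (k*)^(1−α) = 5.72^0.73 = 3.5719.
Therefore s = 3.5719 × (n + δ) = 3.5719 × 0.070 = 0.2500.

s ≈ 0.250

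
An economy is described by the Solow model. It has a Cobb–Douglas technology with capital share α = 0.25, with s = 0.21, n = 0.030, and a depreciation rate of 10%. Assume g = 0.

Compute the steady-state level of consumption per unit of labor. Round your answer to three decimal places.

c* = 0.927

In steady state, investment equals break-even investment: s·k^α = (n + δ)·k.
Dividing both sides by k: k^(1−α) = s / (n + δ).
k^0.75 = 0.21 / (0.030 + 0.100) = 0.21 / 0.130 = 1.6154
k* = 1.6154^(1/0.75) ≈ 1.8954
y* = (k*)^α = 1.8954^0.25 ≈ 1.1733
c* = (1 − s)·y* = (1 − 0.21) × 1.1733 ≈ 0.9269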